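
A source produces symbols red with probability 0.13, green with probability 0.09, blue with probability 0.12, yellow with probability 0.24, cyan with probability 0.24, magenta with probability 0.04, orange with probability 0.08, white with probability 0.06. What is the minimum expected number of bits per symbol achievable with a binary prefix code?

2.79 bits/symbol

Repeatedly combine the two least-probable nodes; the expected code length is the sum of the merged weights.
merge 1/25 + 3/50 → 1/10
merge 2/25 + 9/100 → 17/100
merge 1/10 + 3/25 → 11/50
merge 13/100 + 17/100 → 3/10
merge 11/50 + 6/25 → 23/50
merge 6/25 + 3/10 → 27/50
merge 23/50 + 27/50 → 1
L = 1/10 + 17/100 + 11/50 + 3/10 + 23/50 + 27/50 + 1 = 279/100 = 2.79 bits/symbol.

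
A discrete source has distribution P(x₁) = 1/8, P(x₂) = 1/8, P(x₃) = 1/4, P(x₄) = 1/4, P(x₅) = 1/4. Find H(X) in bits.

2.25 bits

Each probability is a power of 1/2, so log₂(1/p) is an integer.
H = Σ p·log₂(1/p) = 1/8·3 + 1/8·3 + 1/4·2 + 1/4·2 + 1/4·2 = 2.25 bits.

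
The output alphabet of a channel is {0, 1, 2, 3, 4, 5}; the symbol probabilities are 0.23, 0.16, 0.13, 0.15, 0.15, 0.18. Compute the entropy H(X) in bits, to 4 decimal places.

2.5597 bits

H = −Σ pᵢ log₂ pᵢ.
−0.23·log₂(0.23) = 0.4877
−0.16·log₂(0.16) = 0.4230
−0.13·log₂(0.13) = 0.3826
−0.15·log₂(0.15) = 0.4105
−0.15·log₂(0.15) = 0.4105
−0.18·log₂(0.18) = 0.4453
Sum ≈ 2.5597 → 2.5597 bits.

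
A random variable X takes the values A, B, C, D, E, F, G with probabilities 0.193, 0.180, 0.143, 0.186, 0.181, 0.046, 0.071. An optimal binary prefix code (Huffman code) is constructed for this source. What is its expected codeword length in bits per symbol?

2.738 bits/symbol

Repeatedly combine the two least-probable nodes; the expected code length is the sum of the merged weights.
merge 23/500 + 71/1000 → 117/1000
merge 117/1000 + 143/1000 → 13/50
merge 9/50 + 181/1000 → 361/1000
merge 93/500 + 193/1000 → 379/1000
merge 13/50 + 361/1000 → 621/1000
merge 379/1000 + 621/1000 → 1
L = 117/1000 + 13/50 + 361/1000 + 379/1000 + 621/1000 + 1 = 1369/500 = 2.738 bits/symbol.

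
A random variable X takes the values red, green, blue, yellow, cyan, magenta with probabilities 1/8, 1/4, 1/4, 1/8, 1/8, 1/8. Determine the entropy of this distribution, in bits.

2.5 bits

Each probability is a power of 1/2, so log₂(1/p) is an integer.
H = Σ p·log₂(1/p) = 1/8·3 + 1/4·2 + 1/4·2 + 1/8·3 + 1/8·3 + 1/8·3 = 2.5 bits.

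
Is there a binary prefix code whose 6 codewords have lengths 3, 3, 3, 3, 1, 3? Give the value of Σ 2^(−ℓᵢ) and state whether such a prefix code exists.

With common denominator 2^3 = 8: Σ 2^(−ℓᵢ) = 1/8 + 1/8 + 1/8 + 1/8 + 4/8 + 1/8 = 9/8 = 1.125.
Kraft's inequality requires Σ ≤ 1; here Σ = 1.125 > 1, so no such prefix code exists.

1.125; no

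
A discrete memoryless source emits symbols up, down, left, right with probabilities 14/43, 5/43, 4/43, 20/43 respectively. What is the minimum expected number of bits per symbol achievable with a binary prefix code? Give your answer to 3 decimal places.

1.744 bits/symbol

Repeatedly combine the two least-probable nodes; the expected code length is the sum of the merged weights.
merge 4/43 + 5/43 → 9/43
merge 9/43 + 14/43 → 23/43
merge 20/43 + 23/43 → 1
L = 9/43 + 23/43 + 1 = 75/43 ≈ 1.744 bits/symbol.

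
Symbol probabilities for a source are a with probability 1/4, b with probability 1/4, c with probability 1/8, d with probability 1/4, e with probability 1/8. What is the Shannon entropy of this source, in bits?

2.25 bits

Each probability is a power of 1/2, so log₂(1/p) is an integer.
H = Σ p·log₂(1/p) = 1/4·2 + 1/4·2 + 1/8·3 + 1/4·2 + 1/8·3 = 2.25 bits.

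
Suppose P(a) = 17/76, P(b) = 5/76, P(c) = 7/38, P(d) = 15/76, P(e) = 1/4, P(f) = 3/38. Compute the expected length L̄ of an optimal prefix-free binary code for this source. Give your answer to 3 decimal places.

Repeatedly combine the two least-probable nodes; the expected code length is the sum of the merged weights.
merge 5/76 + 3/38 → 11/76
merge 11/76 + 7/38 → 25/76
merge 15/76 + 17/76 → 8/19
merge 1/4 + 25/76 → 11/19
merge 8/19 + 11/19 → 1
L = 11/76 + 25/76 + 8/19 + 11/19 + 1 = 47/19 ≈ 2.474 bits/symbol.

2.474 bits/symbol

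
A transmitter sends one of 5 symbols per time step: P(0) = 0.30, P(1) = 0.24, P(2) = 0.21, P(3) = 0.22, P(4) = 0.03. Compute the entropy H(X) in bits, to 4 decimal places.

2.1204 bits

H = −Σ pᵢ log₂ pᵢ.
−0.30·log₂(0.30) = 0.5211
−0.24·log₂(0.24) = 0.4941
−0.21·log₂(0.21) = 0.4728
−0.22·log₂(0.22) = 0.4806
−0.03·log₂(0.03) = 0.1518
Sum ≈ 2.1204 → 2.1204 bits.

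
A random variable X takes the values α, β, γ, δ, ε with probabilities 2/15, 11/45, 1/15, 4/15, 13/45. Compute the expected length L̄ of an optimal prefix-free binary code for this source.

2.2 bits/symbol

Repeatedly combine the two least-probable nodes; the expected code length is the sum of the merged weights.
merge 1/15 + 2/15 → 1/5
merge 1/5 + 11/45 → 4/9
merge 4/15 + 13/45 → 5/9
merge 4/9 + 5/9 → 1
L = 1/5 + 4/9 + 5/9 + 1 = 11/5 = 2.2 bits/symbol.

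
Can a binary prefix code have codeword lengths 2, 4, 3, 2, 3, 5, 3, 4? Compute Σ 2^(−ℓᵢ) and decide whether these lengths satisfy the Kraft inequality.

With common denominator 2^5 = 32: Σ 2^(−ℓᵢ) = 8/32 + 2/32 + 4/32 + 8/32 + 4/32 + 1/32 + 4/32 + 2/32 = 33/32 = 1.03125.
Kraft's inequality requires Σ ≤ 1; here Σ = 1.03125 > 1, so no such prefix code exists.

1.03125; no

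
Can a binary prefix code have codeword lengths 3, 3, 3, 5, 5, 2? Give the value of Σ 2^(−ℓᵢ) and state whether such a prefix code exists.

With common denominator 2^5 = 32: Σ 2^(−ℓᵢ) = 4/32 + 4/32 + 4/32 + 1/32 + 1/32 + 8/32 = 22/32 = 0.6875.
Kraft's inequality requires Σ ≤ 1; here Σ = 0.6875 ≤ 1, so such a prefix code exists.

0.6875; yes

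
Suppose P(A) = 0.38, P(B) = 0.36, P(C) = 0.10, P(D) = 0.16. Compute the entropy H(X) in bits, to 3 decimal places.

1.816 bits

H = −Σ pᵢ log₂ pᵢ.
−0.38·log₂(0.38) = 0.5305
−0.36·log₂(0.36) = 0.5306
−0.10·log₂(0.10) = 0.3322
−0.16·log₂(0.16) = 0.4230
Sum ≈ 1.8163 → 1.816 bits.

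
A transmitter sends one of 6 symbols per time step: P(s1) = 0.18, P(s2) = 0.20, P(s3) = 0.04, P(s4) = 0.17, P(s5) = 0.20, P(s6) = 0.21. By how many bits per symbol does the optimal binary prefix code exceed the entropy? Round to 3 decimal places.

0.123 bits

Entropy H = −Σ p log₂ p ≈ 2.4672 bits.
Huffman merges: 1/25+17/100→21/100; 9/50+1/5→19/50; 1/5+21/100→41/100; 21/100+19/50→59/100; 41/100+59/100→1. L = 259/100 ≈ 2.5900.
L − H = 2.5900 − 2.4672 = 0.123 bits.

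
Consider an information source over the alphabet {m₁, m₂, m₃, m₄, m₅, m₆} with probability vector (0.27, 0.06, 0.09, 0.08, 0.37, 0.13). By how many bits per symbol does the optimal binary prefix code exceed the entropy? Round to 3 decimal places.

Entropy H = −Σ p log₂ p ≈ 2.2711 bits.
Huffman merges: 3/50+2/25→7/50; 9/100+13/100→11/50; 7/50+11/50→9/25; 27/100+9/25→63/100; 37/100+63/100→1. L = 47/20 ≈ 2.3500.
L − H = 2.3500 − 2.2711 = 0.079 bits.

0.079 bits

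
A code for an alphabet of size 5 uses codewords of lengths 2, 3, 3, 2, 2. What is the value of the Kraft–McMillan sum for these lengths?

With common denominator 2^3 = 8: Σ 2^(−ℓᵢ) = 2/8 + 1/8 + 1/8 + 2/8 + 2/8 = 8/8 = 1.

1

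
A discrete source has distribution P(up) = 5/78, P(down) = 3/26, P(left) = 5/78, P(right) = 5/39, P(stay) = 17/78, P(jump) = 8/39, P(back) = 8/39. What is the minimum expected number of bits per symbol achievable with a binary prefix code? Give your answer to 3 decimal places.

Repeatedly combine the two least-probable nodes; the expected code length is the sum of the merged weights.
merge 5/78 + 5/78 → 5/39
merge 3/26 + 5/39 → 19/78
merge 5/39 + 8/39 → 1/3
merge 8/39 + 17/78 → 11/26
merge 19/78 + 1/3 → 15/26
merge 11/26 + 15/26 → 1
L = 5/39 + 19/78 + 1/3 + 11/26 + 15/26 + 1 = 211/78 ≈ 2.705 bits/symbol.

2.705 bits/symbol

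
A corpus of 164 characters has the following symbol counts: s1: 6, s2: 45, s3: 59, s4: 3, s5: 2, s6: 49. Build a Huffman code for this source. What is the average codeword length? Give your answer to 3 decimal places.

2.079 bits/symbol

Probabilities are the counts divided by 164.
Repeatedly combine the two least-probable nodes; the expected code length is the sum of the merged weights.
merge 1/82 + 3/164 → 5/164
merge 5/164 + 3/82 → 11/164
merge 11/164 + 45/164 → 14/41
merge 49/164 + 14/41 → 105/164
merge 59/164 + 105/164 → 1
L = 5/164 + 11/164 + 14/41 + 105/164 + 1 = 341/164 ≈ 2.079 bits/symbol.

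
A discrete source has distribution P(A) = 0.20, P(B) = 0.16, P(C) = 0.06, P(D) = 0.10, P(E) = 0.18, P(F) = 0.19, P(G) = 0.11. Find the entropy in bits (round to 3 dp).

H = −Σ pᵢ log₂ pᵢ.
−0.20·log₂(0.20) = 0.4644
−0.16·log₂(0.16) = 0.4230
−0.06·log₂(0.06) = 0.2435
−0.10·log₂(0.10) = 0.3322
−0.18·log₂(0.18) = 0.4453
−0.19·log₂(0.19) = 0.4552
−0.11·log₂(0.11) = 0.3503
Sum ≈ 2.7139 → 2.714 bits.

2.714 bits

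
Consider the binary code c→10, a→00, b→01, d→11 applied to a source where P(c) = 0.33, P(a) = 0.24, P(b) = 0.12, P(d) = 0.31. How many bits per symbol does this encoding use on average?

L̄ = Σ pᵢ·ℓᵢ = 0.33·2 + 0.24·2 + 0.12·2 + 0.31·2 = 2 bits/symbol.

2 bits/symbol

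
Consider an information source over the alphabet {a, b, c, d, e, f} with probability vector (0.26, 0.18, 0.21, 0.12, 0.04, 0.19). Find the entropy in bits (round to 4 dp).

H = −Σ pᵢ log₂ pᵢ.
−0.26·log₂(0.26) = 0.5053
−0.18·log₂(0.18) = 0.4453
−0.21·log₂(0.21) = 0.4728
−0.12·log₂(0.12) = 0.3671
−0.04·log₂(0.04) = 0.1858
−0.19·log₂(0.19) = 0.4552
Sum ≈ 2.4315 → 2.4315 bits.

2.4315 bits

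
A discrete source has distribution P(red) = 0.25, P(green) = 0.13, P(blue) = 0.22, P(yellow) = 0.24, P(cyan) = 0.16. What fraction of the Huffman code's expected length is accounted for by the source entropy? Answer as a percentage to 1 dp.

99.6%

Entropy H = −Σ p log₂ p ≈ 2.2804 bits.
Huffman merges: 13/100+4/25→29/100; 11/50+6/25→23/50; 1/4+29/100→27/50; 23/50+27/50→1. L = 229/100 ≈ 2.2900.
Efficiency = H/L = 2.2804/2.2900 = 99.6%.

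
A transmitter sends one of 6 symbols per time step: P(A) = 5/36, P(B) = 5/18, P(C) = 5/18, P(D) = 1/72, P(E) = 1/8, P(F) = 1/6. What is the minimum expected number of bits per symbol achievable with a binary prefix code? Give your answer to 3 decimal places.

2.417 bits/symbol

Repeatedly combine the two least-probable nodes; the expected code length is the sum of the merged weights.
merge 1/72 + 1/8 → 5/36
merge 5/36 + 5/36 → 5/18
merge 1/6 + 5/18 → 4/9
merge 5/18 + 5/18 → 5/9
merge 4/9 + 5/9 → 1
L = 5/36 + 5/18 + 4/9 + 5/9 + 1 = 29/12 ≈ 2.417 bits/symbol.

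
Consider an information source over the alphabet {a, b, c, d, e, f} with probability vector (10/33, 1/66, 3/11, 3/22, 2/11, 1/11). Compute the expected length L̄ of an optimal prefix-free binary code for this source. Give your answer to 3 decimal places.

Repeatedly combine the two least-probable nodes; the expected code length is the sum of the merged weights.
merge 1/66 + 1/11 → 7/66
merge 7/66 + 3/22 → 8/33
merge 2/11 + 8/33 → 14/33
merge 3/11 + 10/33 → 19/33
merge 14/33 + 19/33 → 1
L = 7/66 + 8/33 + 14/33 + 19/33 + 1 = 155/66 ≈ 2.348 bits/symbol.

2.348 bits/symbol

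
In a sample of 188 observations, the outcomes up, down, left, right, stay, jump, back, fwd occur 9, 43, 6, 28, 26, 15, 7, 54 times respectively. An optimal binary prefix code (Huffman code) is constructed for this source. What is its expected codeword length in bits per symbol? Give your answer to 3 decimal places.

Probabilities are the counts divided by 188.
Repeatedly combine the two least-probable nodes; the expected code length is the sum of the merged weights.
merge 3/94 + 7/188 → 13/188
merge 9/188 + 13/188 → 11/94
merge 15/188 + 11/94 → 37/188
merge 13/94 + 7/47 → 27/94
merge 37/188 + 43/188 → 20/47
merge 27/94 + 27/94 → 27/47
merge 20/47 + 27/47 → 1
L = 13/188 + 11/94 + 37/188 + 27/94 + 20/47 + 27/47 + 1 = 251/94 ≈ 2.670 bits/symbol.

2.670 bits/symbol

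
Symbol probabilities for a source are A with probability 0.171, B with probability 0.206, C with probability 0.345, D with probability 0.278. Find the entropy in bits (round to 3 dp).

H = −Σ pᵢ log₂ pᵢ.
−0.171·log₂(0.171) = 0.4357
−0.206·log₂(0.206) = 0.4695
−0.345·log₂(0.345) = 0.5297
−0.278·log₂(0.278) = 0.5134
Sum ≈ 1.9483 → 1.948 bits.

1.948 bits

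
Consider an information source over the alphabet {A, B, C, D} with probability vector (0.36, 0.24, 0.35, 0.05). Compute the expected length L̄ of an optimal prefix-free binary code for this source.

Repeatedly combine the two least-probable nodes; the expected code length is the sum of the merged weights.
merge 1/20 + 6/25 → 29/100
merge 29/100 + 7/20 → 16/25
merge 9/25 + 16/25 → 1
L = 29/100 + 16/25 + 1 = 193/100 = 1.93 bits/symbol.

1.93 bits/symbol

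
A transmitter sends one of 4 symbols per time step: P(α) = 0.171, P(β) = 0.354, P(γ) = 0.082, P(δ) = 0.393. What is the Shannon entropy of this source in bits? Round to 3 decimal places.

H = −Σ pᵢ log₂ pᵢ.
−0.171·log₂(0.171) = 0.4357
−0.354·log₂(0.354) = 0.5304
−0.082·log₂(0.082) = 0.2959
−0.393·log₂(0.393) = 0.5295
Sum ≈ 1.7915 → 1.791 bits.

1.791 bits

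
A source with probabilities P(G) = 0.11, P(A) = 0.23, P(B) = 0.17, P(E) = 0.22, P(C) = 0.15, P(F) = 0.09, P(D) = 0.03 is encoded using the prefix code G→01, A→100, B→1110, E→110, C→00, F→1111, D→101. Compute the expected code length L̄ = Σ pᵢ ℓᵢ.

3 bits/symbol

L̄ = Σ pᵢ·ℓᵢ = 0.11·2 + 0.23·3 + 0.17·4 + 0.22·3 + 0.15·2 + 0.09·4 + 0.03·3 = 3 bits/symbol.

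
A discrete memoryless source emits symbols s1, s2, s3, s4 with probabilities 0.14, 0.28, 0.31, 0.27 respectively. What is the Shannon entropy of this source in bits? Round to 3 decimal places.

H = −Σ pᵢ log₂ pᵢ.
−0.14·log₂(0.14) = 0.3971
−0.28·log₂(0.28) = 0.5142
−0.31·log₂(0.31) = 0.5238
−0.27·log₂(0.27) = 0.5100
Sum ≈ 1.9451 → 1.945 bits.

1.945 bits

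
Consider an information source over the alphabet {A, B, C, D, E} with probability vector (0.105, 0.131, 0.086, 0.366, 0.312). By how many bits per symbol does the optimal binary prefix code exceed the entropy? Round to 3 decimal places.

Entropy H = −Σ p log₂ p ≈ 2.0850 bits.
Huffman merges: 43/500+21/200→191/1000; 131/1000+191/1000→161/500; 39/125+161/500→317/500; 183/500+317/500→1. L = 2147/1000 ≈ 2.1470.
L − H = 2.1470 − 2.0850 = 0.062 bits.

0.062 bits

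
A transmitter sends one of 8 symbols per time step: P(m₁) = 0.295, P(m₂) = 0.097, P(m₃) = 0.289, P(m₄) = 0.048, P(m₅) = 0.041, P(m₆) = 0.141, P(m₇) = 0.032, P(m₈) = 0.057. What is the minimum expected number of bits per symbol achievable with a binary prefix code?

2.594 bits/symbol

Repeatedly combine the two least-probable nodes; the expected code length is the sum of the merged weights.
merge 4/125 + 41/1000 → 73/1000
merge 6/125 + 57/1000 → 21/200
merge 73/1000 + 97/1000 → 17/100
merge 21/200 + 141/1000 → 123/500
merge 17/100 + 123/500 → 52/125
merge 289/1000 + 59/200 → 73/125
merge 52/125 + 73/125 → 1
L = 73/1000 + 21/200 + 17/100 + 123/500 + 52/125 + 73/125 + 1 = 1297/500 = 2.594 bits/symbol.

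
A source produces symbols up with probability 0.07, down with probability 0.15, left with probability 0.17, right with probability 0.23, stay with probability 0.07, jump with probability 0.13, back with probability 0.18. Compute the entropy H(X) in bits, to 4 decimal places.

H = −Σ pᵢ log₂ pᵢ.
−0.07·log₂(0.07) = 0.2686
−0.15·log₂(0.15) = 0.4105
−0.17·log₂(0.17) = 0.4346
−0.23·log₂(0.23) = 0.4877
−0.07·log₂(0.07) = 0.2686
−0.13·log₂(0.13) = 0.3826
−0.18·log₂(0.18) = 0.4453
Sum ≈ 2.6979 → 2.6979 bits.

2.6979 bits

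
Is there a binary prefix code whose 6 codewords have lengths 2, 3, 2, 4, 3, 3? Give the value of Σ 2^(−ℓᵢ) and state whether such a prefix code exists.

With common denominator 2^4 = 16: Σ 2^(−ℓᵢ) = 4/16 + 2/16 + 4/16 + 1/16 + 2/16 + 2/16 = 15/16 = 0.9375.
Kraft's inequality requires Σ ≤ 1; here Σ = 0.9375 ≤ 1, so such a prefix code exists.

0.9375; yes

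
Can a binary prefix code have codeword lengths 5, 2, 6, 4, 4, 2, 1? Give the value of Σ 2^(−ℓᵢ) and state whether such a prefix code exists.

With common denominator 2^6 = 64: Σ 2^(−ℓᵢ) = 2/64 + 16/64 + 1/64 + 4/64 + 4/64 + 16/64 + 32/64 = 75/64 = 1.171875.
Kraft's inequality requires Σ ≤ 1; here Σ = 1.171875 > 1, so no such prefix code exists.

1.171875; no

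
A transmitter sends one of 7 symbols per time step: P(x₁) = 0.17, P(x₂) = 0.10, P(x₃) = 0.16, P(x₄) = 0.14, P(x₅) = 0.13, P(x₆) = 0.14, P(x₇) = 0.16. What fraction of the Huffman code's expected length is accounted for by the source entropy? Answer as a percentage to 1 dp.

98.6%

Entropy H = −Σ p log₂ p ≈ 2.7897 bits.
Huffman merges: 1/10+13/100→23/100; 7/50+7/50→7/25; 4/25+4/25→8/25; 17/100+23/100→2/5; 7/25+8/25→3/5; 2/5+3/5→1. L = 283/100 ≈ 2.8300.
Efficiency = H/L = 2.7897/2.8300 = 98.6%.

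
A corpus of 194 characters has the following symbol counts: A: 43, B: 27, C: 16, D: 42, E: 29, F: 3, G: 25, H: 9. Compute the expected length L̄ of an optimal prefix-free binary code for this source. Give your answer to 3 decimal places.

2.768 bits/symbol

Probabilities are the counts divided by 194.
Repeatedly combine the two least-probable nodes; the expected code length is the sum of the merged weights.
merge 3/194 + 9/194 → 6/97
merge 6/97 + 8/97 → 14/97
merge 25/194 + 27/194 → 26/97
merge 14/97 + 29/194 → 57/194
merge 21/97 + 43/194 → 85/194
merge 26/97 + 57/194 → 109/194
merge 85/194 + 109/194 → 1
L = 6/97 + 14/97 + 26/97 + 57/194 + 85/194 + 109/194 + 1 = 537/194 ≈ 2.768 bits/symbol.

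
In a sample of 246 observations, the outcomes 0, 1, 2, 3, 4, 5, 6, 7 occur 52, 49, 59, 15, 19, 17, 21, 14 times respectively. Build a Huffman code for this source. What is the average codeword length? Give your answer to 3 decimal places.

2.813 bits/symbol

Probabilities are the counts divided by 246.
Repeatedly combine the two least-probable nodes; the expected code length is the sum of the merged weights.
merge 7/123 + 5/82 → 29/246
merge 17/246 + 19/246 → 6/41
merge 7/82 + 29/246 → 25/123
merge 6/41 + 49/246 → 85/246
merge 25/123 + 26/123 → 17/41
merge 59/246 + 85/246 → 24/41
merge 17/41 + 24/41 → 1
L = 29/246 + 6/41 + 25/123 + 85/246 + 17/41 + 24/41 + 1 = 346/123 ≈ 2.813 bits/symbol.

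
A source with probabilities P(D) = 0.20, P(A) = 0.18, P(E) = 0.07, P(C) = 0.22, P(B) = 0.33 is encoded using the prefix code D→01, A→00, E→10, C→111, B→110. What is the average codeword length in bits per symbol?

L̄ = Σ pᵢ·ℓᵢ = 0.20·2 + 0.18·2 + 0.07·2 + 0.22·3 + 0.33·3 = 2.55 bits/symbol.

2.55 bits/symbol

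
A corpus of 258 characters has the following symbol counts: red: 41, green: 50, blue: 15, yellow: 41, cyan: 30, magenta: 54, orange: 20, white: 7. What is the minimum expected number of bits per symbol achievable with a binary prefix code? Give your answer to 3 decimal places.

Probabilities are the counts divided by 258.
Repeatedly combine the two least-probable nodes; the expected code length is the sum of the merged weights.
merge 7/258 + 5/86 → 11/129
merge 10/129 + 11/129 → 7/43
merge 5/43 + 41/258 → 71/258
merge 41/258 + 7/43 → 83/258
merge 25/129 + 9/43 → 52/129
merge 71/258 + 83/258 → 77/129
merge 52/129 + 77/129 → 1
L = 11/129 + 7/43 + 71/258 + 83/258 + 52/129 + 77/129 + 1 = 367/129 ≈ 2.845 bits/symbol.

2.845 bits/symbol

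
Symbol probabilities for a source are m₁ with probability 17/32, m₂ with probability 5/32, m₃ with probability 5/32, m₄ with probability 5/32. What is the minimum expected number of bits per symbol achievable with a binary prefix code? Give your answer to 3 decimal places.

Repeatedly combine the two least-probable nodes; the expected code length is the sum of the merged weights.
merge 5/32 + 5/32 → 5/16
merge 5/32 + 5/16 → 15/32
merge 15/32 + 17/32 → 1
L = 5/16 + 15/32 + 1 = 57/32 ≈ 1.781 bits/symbol.

1.781 bits/symbol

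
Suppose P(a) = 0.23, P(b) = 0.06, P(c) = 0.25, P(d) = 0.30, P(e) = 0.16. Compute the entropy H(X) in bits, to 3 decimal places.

2.175 bits

H = −Σ pᵢ log₂ pᵢ.
−0.23·log₂(0.23) = 0.4877
−0.06·log₂(0.06) = 0.2435
−0.25·log₂(0.25) = 0.5000
−0.30·log₂(0.30) = 0.5211
−0.16·log₂(0.16) = 0.4230
Sum ≈ 2.1753 → 2.175 bits.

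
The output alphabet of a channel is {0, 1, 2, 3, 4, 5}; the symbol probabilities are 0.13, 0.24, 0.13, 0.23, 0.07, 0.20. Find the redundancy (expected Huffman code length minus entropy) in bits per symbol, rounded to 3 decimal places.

0.050 bits

Entropy H = −Σ p log₂ p ≈ 2.4800 bits.
Huffman merges: 7/100+13/100→1/5; 13/100+1/5→33/100; 1/5+23/100→43/100; 6/25+33/100→57/100; 43/100+57/100→1. L = 253/100 ≈ 2.5300.
L − H = 2.5300 − 2.4800 = 0.050 bits.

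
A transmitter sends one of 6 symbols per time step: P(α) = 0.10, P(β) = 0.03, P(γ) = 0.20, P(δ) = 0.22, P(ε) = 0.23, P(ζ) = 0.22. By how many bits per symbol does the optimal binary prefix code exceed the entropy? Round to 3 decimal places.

Entropy H = −Σ p log₂ p ≈ 2.3972 bits.
Huffman merges: 3/100+1/10→13/100; 13/100+1/5→33/100; 11/50+11/50→11/25; 23/100+33/100→14/25; 11/25+14/25→1. L = 123/50 ≈ 2.4600.
L − H = 2.4600 − 2.3972 = 0.063 bits.

0.063 bits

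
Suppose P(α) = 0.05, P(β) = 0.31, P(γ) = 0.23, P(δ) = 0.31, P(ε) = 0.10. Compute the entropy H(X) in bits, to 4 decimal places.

2.0835 bits

H = −Σ pᵢ log₂ pᵢ.
−0.05·log₂(0.05) = 0.2161
−0.31·log₂(0.31) = 0.5238
−0.23·log₂(0.23) = 0.4877
−0.31·log₂(0.31) = 0.5238
−0.10·log₂(0.10) = 0.3322
Sum ≈ 2.0835 → 2.0835 bits.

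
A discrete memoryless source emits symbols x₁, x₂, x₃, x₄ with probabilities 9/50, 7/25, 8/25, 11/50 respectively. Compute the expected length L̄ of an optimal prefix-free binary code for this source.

2 bits/symbol

Repeatedly combine the two least-probable nodes; the expected code length is the sum of the merged weights.
merge 9/50 + 11/50 → 2/5
merge 7/25 + 8/25 → 3/5
merge 2/5 + 3/5 → 1
L = 2/5 + 3/5 + 1 = 2 bits/symbol.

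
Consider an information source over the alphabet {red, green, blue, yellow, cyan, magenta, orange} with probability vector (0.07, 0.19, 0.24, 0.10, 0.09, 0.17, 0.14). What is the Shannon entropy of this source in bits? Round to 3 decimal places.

2.694 bits

H = −Σ pᵢ log₂ pᵢ.
−0.07·log₂(0.07) = 0.2686
−0.19·log₂(0.19) = 0.4552
−0.24·log₂(0.24) = 0.4941
−0.10·log₂(0.10) = 0.3322
−0.09·log₂(0.09) = 0.3127
−0.17·log₂(0.17) = 0.4346
−0.14·log₂(0.14) = 0.3971
Sum ≈ 2.6945 → 2.694 bits.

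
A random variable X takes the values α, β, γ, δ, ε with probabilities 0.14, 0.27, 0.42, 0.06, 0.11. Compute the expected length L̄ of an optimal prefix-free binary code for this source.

Repeatedly combine the two least-probable nodes; the expected code length is the sum of the merged weights.
merge 3/50 + 11/100 → 17/100
merge 7/50 + 17/100 → 31/100
merge 27/100 + 31/100 → 29/50
merge 21/50 + 29/50 → 1
L = 17/100 + 31/100 + 29/50 + 1 = 103/50 = 2.06 bits/symbol.

2.06 bits/symbol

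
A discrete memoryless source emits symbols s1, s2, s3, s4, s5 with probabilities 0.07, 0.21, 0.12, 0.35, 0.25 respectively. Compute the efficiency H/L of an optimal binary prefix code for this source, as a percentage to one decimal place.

97.7%

Entropy H = −Σ p log₂ p ≈ 2.1385 bits.
Huffman merges: 7/100+3/25→19/100; 19/100+21/100→2/5; 1/4+7/20→3/5; 2/5+3/5→1. L = 219/100 ≈ 2.1900.
Efficiency = H/L = 2.1385/2.1900 = 97.7%.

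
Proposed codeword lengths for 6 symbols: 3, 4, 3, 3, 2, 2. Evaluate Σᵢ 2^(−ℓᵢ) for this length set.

With common denominator 2^4 = 16: Σ 2^(−ℓᵢ) = 2/16 + 1/16 + 2/16 + 2/16 + 4/16 + 4/16 = 15/16 = 0.9375.

0.9375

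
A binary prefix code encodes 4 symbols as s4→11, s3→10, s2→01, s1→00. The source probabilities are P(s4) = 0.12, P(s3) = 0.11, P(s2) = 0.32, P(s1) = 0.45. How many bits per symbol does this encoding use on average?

2 bits/symbol

L̄ = Σ pᵢ·ℓᵢ = 0.12·2 + 0.11·2 + 0.32·2 + 0.45·2 = 2 bits/symbol.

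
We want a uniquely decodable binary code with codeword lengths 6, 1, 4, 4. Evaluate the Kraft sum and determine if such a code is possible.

With common denominator 2^6 = 64: Σ 2^(−ℓᵢ) = 1/64 + 32/64 + 4/64 + 4/64 = 41/64 = 0.640625.
Kraft's inequality requires Σ ≤ 1; here Σ = 0.640625 ≤ 1, so such a prefix code exists.

0.640625; yes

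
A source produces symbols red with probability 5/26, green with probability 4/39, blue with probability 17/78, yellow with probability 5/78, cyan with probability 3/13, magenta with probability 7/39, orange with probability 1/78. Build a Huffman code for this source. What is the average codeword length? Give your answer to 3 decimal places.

Repeatedly combine the two least-probable nodes; the expected code length is the sum of the merged weights.
merge 1/78 + 5/78 → 1/13
merge 1/13 + 4/39 → 7/39
merge 7/39 + 7/39 → 14/39
merge 5/26 + 17/78 → 16/39
merge 3/13 + 14/39 → 23/39
merge 16/39 + 23/39 → 1
L = 1/13 + 7/39 + 14/39 + 16/39 + 23/39 + 1 = 34/13 ≈ 2.615 bits/symbol.

2.615 bits/symbol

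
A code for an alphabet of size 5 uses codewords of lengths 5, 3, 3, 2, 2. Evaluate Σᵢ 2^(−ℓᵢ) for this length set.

With common denominator 2^5 = 32: Σ 2^(−ℓᵢ) = 1/32 + 4/32 + 4/32 + 8/32 + 8/32 = 25/32 = 0.78125.

0.78125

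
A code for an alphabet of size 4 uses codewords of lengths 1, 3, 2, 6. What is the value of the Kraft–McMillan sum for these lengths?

With common denominator 2^6 = 64: Σ 2^(−ℓᵢ) = 32/64 + 8/64 + 16/64 + 1/64 = 57/64 = 0.890625.

0.890625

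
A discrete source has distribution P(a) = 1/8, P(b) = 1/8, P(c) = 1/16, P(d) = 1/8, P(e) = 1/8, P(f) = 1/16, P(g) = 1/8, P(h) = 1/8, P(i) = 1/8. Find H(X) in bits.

3.125 bits

Each probability is a power of 1/2, so log₂(1/p) is an integer.
H = Σ p·log₂(1/p) = 1/8·3 + 1/8·3 + 1/16·4 + 1/8·3 + 1/8·3 + 1/16·4 + 1/8·3 + 1/8·3 + 1/8·3 = 3.125 bits.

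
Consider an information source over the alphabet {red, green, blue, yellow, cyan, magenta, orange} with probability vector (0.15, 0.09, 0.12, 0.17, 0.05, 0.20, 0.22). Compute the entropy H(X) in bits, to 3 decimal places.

2.686 bits

H = −Σ pᵢ log₂ pᵢ.
−0.15·log₂(0.15) = 0.4105
−0.09·log₂(0.09) = 0.3127
−0.12·log₂(0.12) = 0.3671
−0.17·log₂(0.17) = 0.4346
−0.05·log₂(0.05) = 0.2161
−0.20·log₂(0.20) = 0.4644
−0.22·log₂(0.22) = 0.4806
Sum ≈ 2.6859 → 2.686 bits.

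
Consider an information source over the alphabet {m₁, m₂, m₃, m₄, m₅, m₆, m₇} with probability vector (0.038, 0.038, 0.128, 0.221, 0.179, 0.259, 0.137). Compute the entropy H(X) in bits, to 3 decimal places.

2.561 bits

H = −Σ pᵢ log₂ pᵢ.
−0.038·log₂(0.038) = 0.1793
−0.038·log₂(0.038) = 0.1793
−0.128·log₂(0.128) = 0.3796
−0.221·log₂(0.221) = 0.4813
−0.179·log₂(0.179) = 0.4443
−0.259·log₂(0.259) = 0.5048
−0.137·log₂(0.137) = 0.3929
Sum ≈ 2.5614 → 2.561 bits.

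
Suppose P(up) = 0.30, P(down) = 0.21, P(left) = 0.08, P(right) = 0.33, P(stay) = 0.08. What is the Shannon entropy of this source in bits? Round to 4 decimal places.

2.1048 bits

H = −Σ pᵢ log₂ pᵢ.
−0.30·log₂(0.30) = 0.5211
−0.21·log₂(0.21) = 0.4728
−0.08·log₂(0.08) = 0.2915
−0.33·log₂(0.33) = 0.5278
−0.08·log₂(0.08) = 0.2915
Sum ≈ 2.1048 → 2.1048 bits.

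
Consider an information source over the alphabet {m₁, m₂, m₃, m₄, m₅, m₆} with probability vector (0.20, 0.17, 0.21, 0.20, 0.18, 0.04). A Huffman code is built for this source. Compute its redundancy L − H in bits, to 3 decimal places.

0.123 bits

Entropy H = −Σ p log₂ p ≈ 2.4672 bits.
Huffman merges: 1/25+17/100→21/100; 9/50+1/5→19/50; 1/5+21/100→41/100; 21/100+19/50→59/100; 41/100+59/100→1. L = 259/100 ≈ 2.5900.
L − H = 2.5900 − 2.4672 = 0.123 bits.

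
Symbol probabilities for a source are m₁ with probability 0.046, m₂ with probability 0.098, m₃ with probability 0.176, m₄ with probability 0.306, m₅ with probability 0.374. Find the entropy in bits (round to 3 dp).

2.027 bits

H = −Σ pᵢ log₂ pᵢ.
−0.046·log₂(0.046) = 0.2043
−0.098·log₂(0.098) = 0.3284
−0.176·log₂(0.176) = 0.4411
−0.306·log₂(0.306) = 0.5228
−0.374·log₂(0.374) = 0.5307
Sum ≈ 2.0273 → 2.027 bits.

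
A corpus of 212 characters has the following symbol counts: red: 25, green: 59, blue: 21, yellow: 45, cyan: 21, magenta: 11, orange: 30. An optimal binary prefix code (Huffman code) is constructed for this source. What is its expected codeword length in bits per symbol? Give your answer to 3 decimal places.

2.660 bits/symbol

Probabilities are the counts divided by 212.
Repeatedly combine the two least-probable nodes; the expected code length is the sum of the merged weights.
merge 11/212 + 21/212 → 8/53
merge 21/212 + 25/212 → 23/106
merge 15/106 + 8/53 → 31/106
merge 45/212 + 23/106 → 91/212
merge 59/212 + 31/106 → 121/212
merge 91/212 + 121/212 → 1
L = 8/53 + 23/106 + 31/106 + 91/212 + 121/212 + 1 = 141/53 ≈ 2.660 bits/symbol.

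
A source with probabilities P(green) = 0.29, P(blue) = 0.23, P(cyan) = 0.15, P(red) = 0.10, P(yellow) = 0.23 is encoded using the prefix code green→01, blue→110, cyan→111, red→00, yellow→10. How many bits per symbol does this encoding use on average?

L̄ = Σ pᵢ·ℓᵢ = 0.29·2 + 0.23·3 + 0.15·3 + 0.10·2 + 0.23·2 = 2.38 bits/symbol.

2.38 bits/symbol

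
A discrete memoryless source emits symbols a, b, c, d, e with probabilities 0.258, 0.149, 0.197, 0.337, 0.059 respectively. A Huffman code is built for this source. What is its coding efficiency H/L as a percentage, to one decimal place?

Entropy H = −Σ p log₂ p ≈ 2.1450 bits.
Huffman merges: 59/1000+149/1000→26/125; 197/1000+26/125→81/200; 129/500+337/1000→119/200; 81/200+119/200→1. L = 276/125 ≈ 2.2080.
Efficiency = H/L = 2.1450/2.2080 = 97.1%.

97.1%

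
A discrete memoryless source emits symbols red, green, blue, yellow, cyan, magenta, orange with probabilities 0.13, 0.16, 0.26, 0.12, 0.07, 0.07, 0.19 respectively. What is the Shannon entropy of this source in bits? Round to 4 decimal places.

2.6704 bits

H = −Σ pᵢ log₂ pᵢ.
−0.13·log₂(0.13) = 0.3826
−0.16·log₂(0.16) = 0.4230
−0.26·log₂(0.26) = 0.5053
−0.12·log₂(0.12) = 0.3671
−0.07·log₂(0.07) = 0.2686
−0.07·log₂(0.07) = 0.2686
−0.19·log₂(0.19) = 0.4552
Sum ≈ 2.6704 → 2.6704 bits.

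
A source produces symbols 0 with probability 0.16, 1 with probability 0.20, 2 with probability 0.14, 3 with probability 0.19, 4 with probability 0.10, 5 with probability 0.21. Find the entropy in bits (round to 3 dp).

H = −Σ pᵢ log₂ pᵢ.
−0.16·log₂(0.16) = 0.4230
−0.20·log₂(0.20) = 0.4644
−0.14·log₂(0.14) = 0.3971
−0.19·log₂(0.19) = 0.4552
−0.10·log₂(0.10) = 0.3322
−0.21·log₂(0.21) = 0.4728
Sum ≈ 2.5448 → 2.545 bits.

2.545 bits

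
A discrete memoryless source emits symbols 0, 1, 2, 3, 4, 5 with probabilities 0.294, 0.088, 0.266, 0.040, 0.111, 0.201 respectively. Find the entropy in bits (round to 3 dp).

H = −Σ pᵢ log₂ pᵢ.
−0.294·log₂(0.294) = 0.5192
−0.088·log₂(0.088) = 0.3086
−0.266·log₂(0.266) = 0.5082
−0.040·log₂(0.040) = 0.1858
−0.111·log₂(0.111) = 0.3520
−0.201·log₂(0.201) = 0.4653
Sum ≈ 2.3390 → 2.339 bits.

2.339 bits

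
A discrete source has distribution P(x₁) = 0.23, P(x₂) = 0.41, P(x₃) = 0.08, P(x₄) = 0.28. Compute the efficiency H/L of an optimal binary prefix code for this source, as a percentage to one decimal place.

Entropy H = −Σ p log₂ p ≈ 1.8208 bits.
Huffman merges: 2/25+23/100→31/100; 7/25+31/100→59/100; 41/100+59/100→1. L = 19/10 ≈ 1.9000.
Efficiency = H/L = 1.8208/1.9000 = 95.8%.

95.8%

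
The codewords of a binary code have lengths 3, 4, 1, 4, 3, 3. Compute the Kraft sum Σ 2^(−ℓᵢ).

1

With common denominator 2^4 = 16: Σ 2^(−ℓᵢ) = 2/16 + 1/16 + 8/16 + 1/16 + 2/16 + 2/16 = 16/16 = 1.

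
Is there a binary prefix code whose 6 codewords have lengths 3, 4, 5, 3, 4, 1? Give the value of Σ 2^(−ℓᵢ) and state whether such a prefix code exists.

0.90625; yes

With common denominator 2^5 = 32: Σ 2^(−ℓᵢ) = 4/32 + 2/32 + 1/32 + 4/32 + 2/32 + 16/32 = 29/32 = 0.90625.
Kraft's inequality requires Σ ≤ 1; here Σ = 0.90625 ≤ 1, so such a prefix code exists.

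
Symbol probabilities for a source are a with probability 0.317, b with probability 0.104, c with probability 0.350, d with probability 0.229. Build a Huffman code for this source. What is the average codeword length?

Repeatedly combine the two least-probable nodes; the expected code length is the sum of the merged weights.
merge 13/125 + 229/1000 → 333/1000
merge 317/1000 + 333/1000 → 13/20
merge 7/20 + 13/20 → 1
L = 333/1000 + 13/20 + 1 = 1983/1000 = 1.983 bits/symbol.

1.983 bits/symbol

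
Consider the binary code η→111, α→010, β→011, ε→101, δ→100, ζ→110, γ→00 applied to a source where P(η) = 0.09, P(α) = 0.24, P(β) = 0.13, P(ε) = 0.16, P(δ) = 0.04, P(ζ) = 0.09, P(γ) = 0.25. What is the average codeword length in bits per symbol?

L̄ = Σ pᵢ·ℓᵢ = 0.09·3 + 0.24·3 + 0.13·3 + 0.16·3 + 0.04·3 + 0.09·3 + 0.25·2 = 2.75 bits/symbol.

2.75 bits/symbol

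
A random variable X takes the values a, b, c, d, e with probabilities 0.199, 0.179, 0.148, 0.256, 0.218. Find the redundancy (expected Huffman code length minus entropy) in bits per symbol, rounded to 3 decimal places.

Entropy H = −Σ p log₂ p ≈ 2.2980 bits.
Huffman merges: 37/250+179/1000→327/1000; 199/1000+109/500→417/1000; 32/125+327/1000→583/1000; 417/1000+583/1000→1. L = 2327/1000 ≈ 2.3270.
L − H = 2.3270 − 2.2980 = 0.029 bits.

0.029 bits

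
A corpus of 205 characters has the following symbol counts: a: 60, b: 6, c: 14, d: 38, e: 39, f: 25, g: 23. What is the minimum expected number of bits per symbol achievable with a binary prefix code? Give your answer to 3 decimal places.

Probabilities are the counts divided by 205.
Repeatedly combine the two least-probable nodes; the expected code length is the sum of the merged weights.
merge 6/205 + 14/205 → 4/41
merge 4/41 + 23/205 → 43/205
merge 5/41 + 38/205 → 63/205
merge 39/205 + 43/205 → 2/5
merge 12/41 + 63/205 → 3/5
merge 2/5 + 3/5 → 1
L = 4/41 + 43/205 + 63/205 + 2/5 + 3/5 + 1 = 536/205 ≈ 2.615 bits/symbol.

2.615 bits/symbol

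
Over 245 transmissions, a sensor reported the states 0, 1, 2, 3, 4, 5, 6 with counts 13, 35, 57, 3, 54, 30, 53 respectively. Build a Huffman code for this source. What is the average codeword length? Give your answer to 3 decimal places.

Probabilities are the counts divided by 245.
Repeatedly combine the two least-probable nodes; the expected code length is the sum of the merged weights.
merge 3/245 + 13/245 → 16/245
merge 16/245 + 6/49 → 46/245
merge 1/7 + 46/245 → 81/245
merge 53/245 + 54/245 → 107/245
merge 57/245 + 81/245 → 138/245
merge 107/245 + 138/245 → 1
L = 16/245 + 46/245 + 81/245 + 107/245 + 138/245 + 1 = 633/245 ≈ 2.584 bits/symbol.

2.584 bits/symbol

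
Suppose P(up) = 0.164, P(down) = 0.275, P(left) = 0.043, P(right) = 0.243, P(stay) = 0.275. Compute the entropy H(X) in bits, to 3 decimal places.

H = −Σ pᵢ log₂ pᵢ.
−0.164·log₂(0.164) = 0.4278
−0.275·log₂(0.275) = 0.5122
−0.043·log₂(0.043) = 0.1952
−0.243·log₂(0.243) = 0.4960
−0.275·log₂(0.275) = 0.5122
Sum ≈ 2.1433 → 2.143 bits.

2.143 bits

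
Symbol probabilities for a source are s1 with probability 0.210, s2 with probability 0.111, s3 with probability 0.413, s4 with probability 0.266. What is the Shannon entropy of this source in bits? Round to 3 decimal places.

1.860 bits

H = −Σ pᵢ log₂ pᵢ.
−0.210·log₂(0.210) = 0.4728
−0.111·log₂(0.111) = 0.3520
−0.413·log₂(0.413) = 0.5269
−0.266·log₂(0.266) = 0.5082
Sum ≈ 1.8599 → 1.860 bits.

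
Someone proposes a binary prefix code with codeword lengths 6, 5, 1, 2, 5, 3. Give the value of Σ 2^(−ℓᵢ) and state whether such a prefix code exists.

With common denominator 2^6 = 64: Σ 2^(−ℓᵢ) = 1/64 + 2/64 + 32/64 + 16/64 + 2/64 + 8/64 = 61/64 = 0.953125.
Kraft's inequality requires Σ ≤ 1; here Σ = 0.953125 ≤ 1, so such a prefix code exists.

0.953125; yes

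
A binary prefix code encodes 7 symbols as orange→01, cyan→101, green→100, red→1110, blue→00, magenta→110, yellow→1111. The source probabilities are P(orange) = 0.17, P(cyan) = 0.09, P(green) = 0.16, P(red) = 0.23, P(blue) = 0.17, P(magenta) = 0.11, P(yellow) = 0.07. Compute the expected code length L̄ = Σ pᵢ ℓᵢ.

L̄ = Σ pᵢ·ℓᵢ = 0.17·2 + 0.09·3 + 0.16·3 + 0.23·4 + 0.17·2 + 0.11·3 + 0.07·4 = 2.96 bits/symbol.

2.96 bits/symbol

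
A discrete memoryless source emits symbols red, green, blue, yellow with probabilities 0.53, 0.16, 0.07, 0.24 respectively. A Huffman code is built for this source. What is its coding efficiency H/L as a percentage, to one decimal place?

Entropy H = −Σ p log₂ p ≈ 1.6712 bits.
Huffman merges: 7/100+4/25→23/100; 23/100+6/25→47/100; 47/100+53/100→1. L = 17/10 ≈ 1.7000.
Efficiency = H/L = 1.6712/1.7000 = 98.3%.

98.3%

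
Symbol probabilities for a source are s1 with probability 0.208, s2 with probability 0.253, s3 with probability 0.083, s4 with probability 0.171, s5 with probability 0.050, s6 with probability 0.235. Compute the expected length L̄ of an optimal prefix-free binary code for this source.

Repeatedly combine the two least-probable nodes; the expected code length is the sum of the merged weights.
merge 1/20 + 83/1000 → 133/1000
merge 133/1000 + 171/1000 → 38/125
merge 26/125 + 47/200 → 443/1000
merge 253/1000 + 38/125 → 557/1000
merge 443/1000 + 557/1000 → 1
L = 133/1000 + 38/125 + 443/1000 + 557/1000 + 1 = 2437/1000 = 2.437 bits/symbol.

2.437 bits/symbol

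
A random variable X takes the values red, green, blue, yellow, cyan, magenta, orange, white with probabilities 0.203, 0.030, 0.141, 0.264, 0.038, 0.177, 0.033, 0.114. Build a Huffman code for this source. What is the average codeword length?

Repeatedly combine the two least-probable nodes; the expected code length is the sum of the merged weights.
merge 3/100 + 33/1000 → 63/1000
merge 19/500 + 63/1000 → 101/1000
merge 101/1000 + 57/500 → 43/200
merge 141/1000 + 177/1000 → 159/500
merge 203/1000 + 43/200 → 209/500
merge 33/125 + 159/500 → 291/500
merge 209/500 + 291/500 → 1
L = 63/1000 + 101/1000 + 43/200 + 159/500 + 209/500 + 291/500 + 1 = 2697/1000 = 2.697 bits/symbol.

2.697 bits/symbol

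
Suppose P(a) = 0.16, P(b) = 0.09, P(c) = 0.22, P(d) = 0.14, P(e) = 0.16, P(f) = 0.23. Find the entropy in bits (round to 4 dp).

H = −Σ pᵢ log₂ pᵢ.
−0.16·log₂(0.16) = 0.4230
−0.09·log₂(0.09) = 0.3127
−0.22·log₂(0.22) = 0.4806
−0.14·log₂(0.14) = 0.3971
−0.16·log₂(0.16) = 0.4230
−0.23·log₂(0.23) = 0.4877
Sum ≈ 2.5240 → 2.5240 bits.

2.5240 bits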